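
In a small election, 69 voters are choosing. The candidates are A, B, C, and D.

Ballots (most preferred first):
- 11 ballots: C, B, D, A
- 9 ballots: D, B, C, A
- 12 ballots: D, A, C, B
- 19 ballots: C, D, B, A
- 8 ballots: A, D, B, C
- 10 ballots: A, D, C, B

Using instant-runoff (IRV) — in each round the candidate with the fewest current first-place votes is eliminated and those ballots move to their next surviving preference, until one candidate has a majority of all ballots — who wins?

Round 1: A 18, B 0, C 30, D 21. B eliminated.
Round 2: A 18, C 30, D 21. A eliminated.
Round 3: C 30, D 39. D has a majority (≥35).

D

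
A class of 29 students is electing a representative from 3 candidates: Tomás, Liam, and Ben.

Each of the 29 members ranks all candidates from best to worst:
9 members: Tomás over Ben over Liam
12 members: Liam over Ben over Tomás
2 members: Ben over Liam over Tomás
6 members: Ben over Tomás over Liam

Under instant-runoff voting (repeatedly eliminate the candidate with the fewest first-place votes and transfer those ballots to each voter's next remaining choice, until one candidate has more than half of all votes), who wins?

Tomás

Round 1: Tomás 9, Liam 12, Ben 8. Ben eliminated.
Round 2: Tomás 15, Liam 14. Tomás has a majority (≥15).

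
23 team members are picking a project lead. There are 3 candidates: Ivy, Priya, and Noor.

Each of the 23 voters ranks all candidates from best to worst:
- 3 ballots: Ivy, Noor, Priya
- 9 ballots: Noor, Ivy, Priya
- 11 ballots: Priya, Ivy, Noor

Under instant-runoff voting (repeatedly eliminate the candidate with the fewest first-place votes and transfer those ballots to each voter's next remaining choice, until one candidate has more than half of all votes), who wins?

Noor

Round 1: Ivy 3, Priya 11, Noor 9. Ivy eliminated.
Round 2: Priya 11, Noor 12. Noor has a majority (≥12).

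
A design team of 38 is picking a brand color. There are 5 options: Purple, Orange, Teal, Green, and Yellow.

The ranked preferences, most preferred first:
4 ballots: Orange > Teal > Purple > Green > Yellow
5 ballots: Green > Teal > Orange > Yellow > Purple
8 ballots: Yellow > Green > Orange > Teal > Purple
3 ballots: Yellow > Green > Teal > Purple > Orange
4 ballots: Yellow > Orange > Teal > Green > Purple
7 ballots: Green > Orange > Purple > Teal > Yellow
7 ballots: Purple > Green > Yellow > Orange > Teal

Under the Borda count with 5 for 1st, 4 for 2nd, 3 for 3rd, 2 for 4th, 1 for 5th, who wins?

Green

Purple: 4×3 + 5×1 + 8×1 + 3×2 + 4×1 + 7×3 + 7×5 = 91
Orange: 4×5 + 5×3 + 8×3 + 3×1 + 4×4 + 7×4 + 7×2 = 120
Teal: 4×4 + 5×4 + 8×2 + 3×3 + 4×3 + 7×2 + 7×1 = 94
Green: 4×2 + 5×5 + 8×4 + 3×4 + 4×2 + 7×5 + 7×4 = 148
Yellow: 4×1 + 5×2 + 8×5 + 3×5 + 4×5 + 7×1 + 7×3 = 117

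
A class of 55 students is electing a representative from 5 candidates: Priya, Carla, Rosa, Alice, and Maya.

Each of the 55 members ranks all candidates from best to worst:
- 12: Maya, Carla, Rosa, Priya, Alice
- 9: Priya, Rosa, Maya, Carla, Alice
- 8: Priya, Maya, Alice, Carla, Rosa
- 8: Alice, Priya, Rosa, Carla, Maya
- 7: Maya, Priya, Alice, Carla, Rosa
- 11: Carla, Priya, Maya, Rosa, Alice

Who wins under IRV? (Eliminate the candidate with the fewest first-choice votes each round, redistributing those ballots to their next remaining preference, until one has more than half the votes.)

Priya

Round 1: Priya 17, Carla 11, Rosa 0, Alice 8, Maya 19. Rosa eliminated.
Round 2: Priya 17, Carla 11, Alice 8, Maya 19. Alice eliminated.
Round 3: Priya 25, Carla 11, Maya 19. Carla eliminated.
Round 4: Priya 36, Maya 19. Priya has a majority (≥28).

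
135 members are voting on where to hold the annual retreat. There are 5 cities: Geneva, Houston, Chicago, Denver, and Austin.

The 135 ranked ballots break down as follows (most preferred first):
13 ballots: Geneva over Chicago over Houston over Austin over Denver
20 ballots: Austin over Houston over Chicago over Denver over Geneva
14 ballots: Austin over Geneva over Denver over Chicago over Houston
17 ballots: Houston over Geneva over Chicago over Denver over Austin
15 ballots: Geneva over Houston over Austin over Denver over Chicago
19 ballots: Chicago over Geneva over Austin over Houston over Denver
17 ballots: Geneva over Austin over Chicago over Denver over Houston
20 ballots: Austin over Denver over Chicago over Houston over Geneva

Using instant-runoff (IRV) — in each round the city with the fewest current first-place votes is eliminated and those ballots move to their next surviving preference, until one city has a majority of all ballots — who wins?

Geneva

Round 1: Geneva 45, Houston 17, Chicago 19, Denver 0, Austin 54. Denver eliminated.
Round 2: Geneva 45, Houston 17, Chicago 19, Austin 54. Houston eliminated.
Round 3: Geneva 62, Chicago 19, Austin 54. Chicago eliminated.
Round 4: Geneva 81, Austin 54. Geneva has a majority (≥68).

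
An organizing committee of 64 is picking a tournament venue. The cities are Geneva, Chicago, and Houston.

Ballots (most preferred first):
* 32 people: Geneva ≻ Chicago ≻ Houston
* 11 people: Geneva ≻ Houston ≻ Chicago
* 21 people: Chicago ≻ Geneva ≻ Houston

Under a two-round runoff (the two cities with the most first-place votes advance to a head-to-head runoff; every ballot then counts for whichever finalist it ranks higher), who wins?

Geneva

Round 1 first-place votes: Geneva 43, Chicago 21, Houston 0. Geneva and Chicago advance.
Runoff: Geneva is ranked above Chicago on 43 ballots, Chicago above Geneva on 21.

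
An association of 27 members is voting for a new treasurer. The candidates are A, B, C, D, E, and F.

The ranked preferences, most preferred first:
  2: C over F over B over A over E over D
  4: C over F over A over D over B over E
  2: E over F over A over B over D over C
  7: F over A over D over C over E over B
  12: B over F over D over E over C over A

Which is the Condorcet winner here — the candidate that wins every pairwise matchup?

F

F vs A: 27–0
F vs B: 15–12
F vs C: 21–6
F vs D: 27–0
F vs E: 25–2
F beats every other candidate.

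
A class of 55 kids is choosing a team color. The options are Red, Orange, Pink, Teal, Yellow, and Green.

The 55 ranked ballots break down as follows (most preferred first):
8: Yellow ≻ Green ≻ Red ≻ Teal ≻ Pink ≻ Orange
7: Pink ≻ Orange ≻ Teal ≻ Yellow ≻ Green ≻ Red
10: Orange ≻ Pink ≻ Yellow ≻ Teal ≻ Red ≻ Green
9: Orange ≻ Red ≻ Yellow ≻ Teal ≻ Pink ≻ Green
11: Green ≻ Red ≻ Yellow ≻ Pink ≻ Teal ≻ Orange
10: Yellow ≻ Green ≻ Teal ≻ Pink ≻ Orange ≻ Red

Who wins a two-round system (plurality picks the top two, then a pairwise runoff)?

Round 1 first-place votes: Red 0, Orange 19, Pink 7, Teal 0, Yellow 18, Green 11. Orange and Yellow advance.
Runoff: Orange is ranked above Yellow on 26 ballots, Yellow above Orange on 29.

Yellow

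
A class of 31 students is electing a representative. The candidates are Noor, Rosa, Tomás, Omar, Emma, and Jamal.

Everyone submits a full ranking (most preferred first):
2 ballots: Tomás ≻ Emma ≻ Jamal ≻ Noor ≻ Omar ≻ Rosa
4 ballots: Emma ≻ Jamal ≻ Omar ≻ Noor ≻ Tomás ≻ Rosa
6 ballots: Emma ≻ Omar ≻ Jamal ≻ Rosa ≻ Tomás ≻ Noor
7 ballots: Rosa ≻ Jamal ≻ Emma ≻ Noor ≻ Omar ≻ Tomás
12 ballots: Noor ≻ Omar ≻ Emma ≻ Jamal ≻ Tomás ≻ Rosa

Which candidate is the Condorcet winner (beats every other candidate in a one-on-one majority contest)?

Emma vs Noor: 19–12
Emma vs Rosa: 24–7
Emma vs Tomás: 29–2
Emma vs Omar: 19–12
Emma vs Jamal: 24–7
Emma beats every other candidate.

Emma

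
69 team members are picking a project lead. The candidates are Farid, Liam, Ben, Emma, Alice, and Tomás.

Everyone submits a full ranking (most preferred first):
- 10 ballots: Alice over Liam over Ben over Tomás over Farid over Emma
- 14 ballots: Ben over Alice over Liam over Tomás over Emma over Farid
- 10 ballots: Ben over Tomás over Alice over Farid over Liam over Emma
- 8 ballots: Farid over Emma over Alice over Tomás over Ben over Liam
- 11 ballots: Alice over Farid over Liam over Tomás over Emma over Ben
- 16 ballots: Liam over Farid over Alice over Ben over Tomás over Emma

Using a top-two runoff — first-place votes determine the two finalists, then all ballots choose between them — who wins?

Round 1 first-place votes: Farid 8, Liam 16, Ben 24, Emma 0, Alice 21, Tomás 0. Ben and Alice advance.
Runoff: Ben is ranked above Alice on 24 ballots, Alice above Ben on 45.

Alice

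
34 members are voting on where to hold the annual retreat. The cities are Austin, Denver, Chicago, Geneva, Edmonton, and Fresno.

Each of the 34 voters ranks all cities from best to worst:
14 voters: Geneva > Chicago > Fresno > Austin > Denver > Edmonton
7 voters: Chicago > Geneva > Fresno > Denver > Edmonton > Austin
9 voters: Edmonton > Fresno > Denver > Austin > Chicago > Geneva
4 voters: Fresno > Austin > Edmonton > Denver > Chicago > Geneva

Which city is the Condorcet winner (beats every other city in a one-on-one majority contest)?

Chicago vs Austin: 21–13
Chicago vs Denver: 21–13
Chicago vs Geneva: 20–14
Chicago vs Edmonton: 21–13
Chicago vs Fresno: 21–13
Chicago beats every other city.

Chicago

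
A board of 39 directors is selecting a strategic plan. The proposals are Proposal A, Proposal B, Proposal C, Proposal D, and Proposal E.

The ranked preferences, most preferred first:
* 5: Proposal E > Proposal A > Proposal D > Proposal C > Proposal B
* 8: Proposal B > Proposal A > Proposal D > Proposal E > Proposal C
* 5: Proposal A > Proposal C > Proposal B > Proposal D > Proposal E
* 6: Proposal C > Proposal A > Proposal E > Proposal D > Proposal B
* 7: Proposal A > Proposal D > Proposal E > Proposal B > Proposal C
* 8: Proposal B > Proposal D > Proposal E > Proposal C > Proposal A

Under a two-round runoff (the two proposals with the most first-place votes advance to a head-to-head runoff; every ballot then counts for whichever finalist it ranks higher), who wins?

Round 1 first-place votes: Proposal A 12, Proposal B 16, Proposal C 6, Proposal D 0, Proposal E 5. Proposal B and Proposal A advance.
Runoff: Proposal B is ranked above Proposal A on 16 ballots, Proposal A above Proposal B on 23.

Proposal A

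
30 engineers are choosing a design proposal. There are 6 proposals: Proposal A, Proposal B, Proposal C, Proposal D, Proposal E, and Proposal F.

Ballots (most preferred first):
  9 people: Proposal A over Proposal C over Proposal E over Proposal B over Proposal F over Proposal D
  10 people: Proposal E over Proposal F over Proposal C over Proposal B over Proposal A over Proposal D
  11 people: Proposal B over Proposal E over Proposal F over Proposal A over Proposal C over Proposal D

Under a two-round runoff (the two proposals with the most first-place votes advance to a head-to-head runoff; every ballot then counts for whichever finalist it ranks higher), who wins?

Proposal E

Round 1 first-place votes: Proposal A 9, Proposal B 11, Proposal C 0, Proposal D 0, Proposal E 10, Proposal F 0. Proposal B and Proposal E advance.
Runoff: Proposal B is ranked above Proposal E on 11 ballots, Proposal E above Proposal B on 19.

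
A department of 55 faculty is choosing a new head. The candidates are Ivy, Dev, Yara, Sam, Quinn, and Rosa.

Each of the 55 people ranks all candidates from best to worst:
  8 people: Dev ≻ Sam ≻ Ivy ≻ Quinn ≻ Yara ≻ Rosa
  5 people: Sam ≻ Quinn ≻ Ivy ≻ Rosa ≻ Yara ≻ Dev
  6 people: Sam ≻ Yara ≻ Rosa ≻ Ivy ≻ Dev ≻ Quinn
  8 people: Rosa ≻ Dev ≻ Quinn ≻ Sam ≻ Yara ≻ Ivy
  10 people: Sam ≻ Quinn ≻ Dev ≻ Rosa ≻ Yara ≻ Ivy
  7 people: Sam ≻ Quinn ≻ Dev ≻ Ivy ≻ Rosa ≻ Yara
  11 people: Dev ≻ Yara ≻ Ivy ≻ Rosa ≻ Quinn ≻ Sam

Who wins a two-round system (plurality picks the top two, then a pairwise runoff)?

Round 1 first-place votes: Ivy 0, Dev 19, Yara 0, Sam 28, Quinn 0, Rosa 8. Sam and Dev advance.
Runoff: Sam is ranked above Dev on 28 ballots, Dev above Sam on 27.

Sam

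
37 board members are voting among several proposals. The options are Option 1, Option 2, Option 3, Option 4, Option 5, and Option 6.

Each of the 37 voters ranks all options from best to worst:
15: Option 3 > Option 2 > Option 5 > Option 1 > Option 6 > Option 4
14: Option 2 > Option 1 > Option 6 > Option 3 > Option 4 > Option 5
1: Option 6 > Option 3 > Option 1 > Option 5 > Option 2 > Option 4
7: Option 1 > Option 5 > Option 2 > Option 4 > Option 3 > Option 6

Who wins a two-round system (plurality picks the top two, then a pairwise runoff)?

Round 1 first-place votes: Option 1 7, Option 2 14, Option 3 15, Option 4 0, Option 5 0, Option 6 1. Option 3 and Option 2 advance.
Runoff: Option 3 is ranked above Option 2 on 16 ballots, Option 2 above Option 3 on 21.

Option 2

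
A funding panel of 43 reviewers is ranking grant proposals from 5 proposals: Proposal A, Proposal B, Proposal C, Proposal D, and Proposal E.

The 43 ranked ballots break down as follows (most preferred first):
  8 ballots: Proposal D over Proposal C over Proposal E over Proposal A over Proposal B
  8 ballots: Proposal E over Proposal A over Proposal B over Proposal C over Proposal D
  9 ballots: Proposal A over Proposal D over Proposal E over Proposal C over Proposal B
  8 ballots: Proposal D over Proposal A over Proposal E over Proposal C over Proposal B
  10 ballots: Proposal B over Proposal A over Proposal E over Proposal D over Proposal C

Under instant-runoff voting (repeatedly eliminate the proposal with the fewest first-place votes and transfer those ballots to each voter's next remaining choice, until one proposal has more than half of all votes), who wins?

Round 1: Proposal A 9, Proposal B 10, Proposal C 0, Proposal D 16, Proposal E 8. Proposal C eliminated.
Round 2: Proposal A 9, Proposal B 10, Proposal D 16, Proposal E 8. Proposal E eliminated.
Round 3: Proposal A 17, Proposal B 10, Proposal D 16. Proposal B eliminated.
Round 4: Proposal A 27, Proposal D 16. Proposal A has a majority (≥22).

Proposal A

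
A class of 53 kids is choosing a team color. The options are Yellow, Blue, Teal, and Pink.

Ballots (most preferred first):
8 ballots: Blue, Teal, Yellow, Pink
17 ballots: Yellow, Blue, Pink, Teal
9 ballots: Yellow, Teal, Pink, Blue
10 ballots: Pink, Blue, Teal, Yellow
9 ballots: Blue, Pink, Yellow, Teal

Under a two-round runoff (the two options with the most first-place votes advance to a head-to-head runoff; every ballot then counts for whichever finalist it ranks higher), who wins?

Blue

Round 1 first-place votes: Yellow 26, Blue 17, Teal 0, Pink 10. Yellow and Blue advance.
Runoff: Yellow is ranked above Blue on 26 ballots, Blue above Yellow on 27.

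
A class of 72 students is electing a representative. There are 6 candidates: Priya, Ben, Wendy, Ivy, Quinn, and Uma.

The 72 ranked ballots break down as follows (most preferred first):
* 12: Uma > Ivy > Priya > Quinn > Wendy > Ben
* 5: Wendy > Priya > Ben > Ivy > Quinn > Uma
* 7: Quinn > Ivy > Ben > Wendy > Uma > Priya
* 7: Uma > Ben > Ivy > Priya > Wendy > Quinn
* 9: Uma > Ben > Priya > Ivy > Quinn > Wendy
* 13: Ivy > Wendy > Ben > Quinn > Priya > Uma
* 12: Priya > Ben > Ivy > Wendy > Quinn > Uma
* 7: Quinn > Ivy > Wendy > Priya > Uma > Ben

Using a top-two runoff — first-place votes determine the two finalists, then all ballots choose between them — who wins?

Quinn

Round 1 first-place votes: Priya 12, Ben 0, Wendy 5, Ivy 13, Quinn 14, Uma 28. Uma and Quinn advance.
Runoff: Uma is ranked above Quinn on 28 ballots, Quinn above Uma on 44.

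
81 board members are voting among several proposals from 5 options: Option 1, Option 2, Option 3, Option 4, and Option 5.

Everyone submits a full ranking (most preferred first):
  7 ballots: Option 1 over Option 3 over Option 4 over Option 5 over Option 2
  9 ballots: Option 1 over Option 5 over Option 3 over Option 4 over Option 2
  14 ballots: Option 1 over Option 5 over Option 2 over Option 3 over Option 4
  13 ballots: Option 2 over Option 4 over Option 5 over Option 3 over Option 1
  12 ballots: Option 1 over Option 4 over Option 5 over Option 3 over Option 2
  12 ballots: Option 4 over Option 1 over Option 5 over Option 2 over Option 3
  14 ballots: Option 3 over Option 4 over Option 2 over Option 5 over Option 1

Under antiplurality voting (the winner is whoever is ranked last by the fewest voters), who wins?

Option 5

Last-place votes: Option 1 27, Option 2 28, Option 3 12, Option 4 14, Option 5 0.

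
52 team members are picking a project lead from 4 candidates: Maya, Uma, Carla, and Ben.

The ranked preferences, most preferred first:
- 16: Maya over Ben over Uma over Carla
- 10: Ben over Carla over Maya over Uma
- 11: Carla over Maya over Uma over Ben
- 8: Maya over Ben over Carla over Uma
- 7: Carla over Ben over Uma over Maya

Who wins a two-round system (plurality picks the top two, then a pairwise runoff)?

Round 1 first-place votes: Maya 24, Uma 0, Carla 18, Ben 10. Maya and Carla advance.
Runoff: Maya is ranked above Carla on 24 ballots, Carla above Maya on 28.

Carla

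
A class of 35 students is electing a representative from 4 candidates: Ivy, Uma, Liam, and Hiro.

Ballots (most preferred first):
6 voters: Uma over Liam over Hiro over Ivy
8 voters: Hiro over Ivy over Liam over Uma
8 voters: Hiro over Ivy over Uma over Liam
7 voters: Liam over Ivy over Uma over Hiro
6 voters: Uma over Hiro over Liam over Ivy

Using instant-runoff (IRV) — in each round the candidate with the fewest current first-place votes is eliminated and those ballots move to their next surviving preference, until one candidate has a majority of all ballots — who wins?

Uma

Round 1: Ivy 0, Uma 12, Liam 7, Hiro 16. Ivy eliminated.
Round 2: Uma 12, Liam 7, Hiro 16. Liam eliminated.
Round 3: Uma 19, Hiro 16. Uma has a majority (≥18).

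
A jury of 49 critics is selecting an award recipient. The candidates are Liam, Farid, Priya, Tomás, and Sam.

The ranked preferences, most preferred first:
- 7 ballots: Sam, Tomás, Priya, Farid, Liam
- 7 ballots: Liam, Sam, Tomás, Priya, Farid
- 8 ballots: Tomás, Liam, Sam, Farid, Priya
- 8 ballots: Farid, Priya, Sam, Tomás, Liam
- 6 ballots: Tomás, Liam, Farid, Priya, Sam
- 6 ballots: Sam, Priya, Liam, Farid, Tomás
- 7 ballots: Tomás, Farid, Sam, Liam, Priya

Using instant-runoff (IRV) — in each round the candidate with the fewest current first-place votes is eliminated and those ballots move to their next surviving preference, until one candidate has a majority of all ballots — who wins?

Round 1: Liam 7, Farid 8, Priya 0, Tomás 21, Sam 13. Priya eliminated.
Round 2: Liam 7, Farid 8, Tomás 21, Sam 13. Liam eliminated.
Round 3: Farid 8, Tomás 21, Sam 20. Farid eliminated.
Round 4: Tomás 21, Sam 28. Sam has a majority (≥25).

Sam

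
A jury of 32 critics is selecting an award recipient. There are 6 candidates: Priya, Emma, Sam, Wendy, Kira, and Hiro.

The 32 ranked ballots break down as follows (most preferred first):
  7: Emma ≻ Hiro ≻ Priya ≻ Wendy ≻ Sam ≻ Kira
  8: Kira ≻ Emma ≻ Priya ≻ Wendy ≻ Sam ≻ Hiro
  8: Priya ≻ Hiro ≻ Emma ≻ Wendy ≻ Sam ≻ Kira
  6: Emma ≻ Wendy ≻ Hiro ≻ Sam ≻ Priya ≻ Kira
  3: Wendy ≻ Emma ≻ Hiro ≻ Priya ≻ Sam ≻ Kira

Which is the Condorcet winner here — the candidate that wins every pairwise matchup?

Emma

Emma vs Priya: 24–8
Emma vs Sam: 32–0
Emma vs Wendy: 29–3
Emma vs Kira: 24–8
Emma vs Hiro: 24–8
Emma beats every other candidate.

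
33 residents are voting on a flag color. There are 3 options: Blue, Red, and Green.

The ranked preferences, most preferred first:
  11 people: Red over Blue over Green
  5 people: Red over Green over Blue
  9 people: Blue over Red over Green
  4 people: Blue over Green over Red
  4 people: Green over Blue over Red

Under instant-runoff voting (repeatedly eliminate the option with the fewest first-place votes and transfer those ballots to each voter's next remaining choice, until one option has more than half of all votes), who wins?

Round 1: Blue 13, Red 16, Green 4. Green eliminated.
Round 2: Blue 17, Red 16. Blue has a majority (≥17).

Blue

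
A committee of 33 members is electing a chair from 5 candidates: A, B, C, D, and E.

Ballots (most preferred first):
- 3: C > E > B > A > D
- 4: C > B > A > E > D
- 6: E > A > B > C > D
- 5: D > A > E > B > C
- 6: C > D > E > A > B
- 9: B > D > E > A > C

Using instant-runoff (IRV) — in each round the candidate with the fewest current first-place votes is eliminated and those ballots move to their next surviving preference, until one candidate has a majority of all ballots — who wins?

E

Round 1: A 0, B 9, C 13, D 5, E 6. A eliminated.
Round 2: B 9, C 13, D 5, E 6. D eliminated.
Round 3: B 9, C 13, E 11. B eliminated.
Round 4: C 13, E 20. E has a majority (≥17).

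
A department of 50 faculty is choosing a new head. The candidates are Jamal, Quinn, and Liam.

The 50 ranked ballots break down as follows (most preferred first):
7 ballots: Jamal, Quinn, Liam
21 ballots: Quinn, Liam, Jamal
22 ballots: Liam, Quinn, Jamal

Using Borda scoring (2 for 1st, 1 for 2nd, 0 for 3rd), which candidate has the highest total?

Quinn

Jamal: 7×2 + 21×0 + 22×0 = 14
Quinn: 7×1 + 21×2 + 22×1 = 71
Liam: 7×0 + 21×1 + 22×2 = 65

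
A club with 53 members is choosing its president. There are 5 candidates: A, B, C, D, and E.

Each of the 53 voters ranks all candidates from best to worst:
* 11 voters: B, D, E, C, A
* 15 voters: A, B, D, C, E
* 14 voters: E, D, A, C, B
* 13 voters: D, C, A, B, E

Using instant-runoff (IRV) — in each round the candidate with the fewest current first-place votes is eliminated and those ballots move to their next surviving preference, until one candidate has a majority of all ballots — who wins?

Round 1: A 15, B 11, C 0, D 13, E 14. C eliminated.
Round 2: A 15, B 11, D 13, E 14. B eliminated.
Round 3: A 15, D 24, E 14. E eliminated.
Round 4: A 15, D 38. D has a majority (≥27).

D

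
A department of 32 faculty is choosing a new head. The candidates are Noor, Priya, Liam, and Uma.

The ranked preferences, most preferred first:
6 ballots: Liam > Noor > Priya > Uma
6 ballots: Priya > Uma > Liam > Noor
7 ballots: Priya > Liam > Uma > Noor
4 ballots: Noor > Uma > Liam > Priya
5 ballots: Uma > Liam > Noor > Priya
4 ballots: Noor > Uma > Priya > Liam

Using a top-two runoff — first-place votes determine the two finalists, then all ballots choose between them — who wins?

Round 1 first-place votes: Noor 8, Priya 13, Liam 6, Uma 5. Priya and Noor advance.
Runoff: Priya is ranked above Noor on 13 ballots, Noor above Priya on 19.

Noor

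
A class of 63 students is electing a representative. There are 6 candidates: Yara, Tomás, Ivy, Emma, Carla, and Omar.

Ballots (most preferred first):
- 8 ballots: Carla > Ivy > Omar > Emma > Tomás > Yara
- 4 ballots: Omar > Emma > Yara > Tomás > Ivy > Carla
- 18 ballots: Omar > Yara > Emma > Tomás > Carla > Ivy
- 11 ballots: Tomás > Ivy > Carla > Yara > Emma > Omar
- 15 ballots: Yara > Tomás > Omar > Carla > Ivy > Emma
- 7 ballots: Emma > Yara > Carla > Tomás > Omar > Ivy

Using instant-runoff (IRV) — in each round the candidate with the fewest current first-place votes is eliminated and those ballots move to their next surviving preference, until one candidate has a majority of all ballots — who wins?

Round 1: Yara 15, Tomás 11, Ivy 0, Emma 7, Carla 8, Omar 22. Ivy eliminated.
Round 2: Yara 15, Tomás 11, Emma 7, Carla 8, Omar 22. Emma eliminated.
Round 3: Yara 22, Tomás 11, Carla 8, Omar 22. Carla eliminated.
Round 4: Yara 22, Tomás 11, Omar 30. Tomás eliminated.
Round 5: Yara 33, Omar 30. Yara has a majority (≥32).

Yara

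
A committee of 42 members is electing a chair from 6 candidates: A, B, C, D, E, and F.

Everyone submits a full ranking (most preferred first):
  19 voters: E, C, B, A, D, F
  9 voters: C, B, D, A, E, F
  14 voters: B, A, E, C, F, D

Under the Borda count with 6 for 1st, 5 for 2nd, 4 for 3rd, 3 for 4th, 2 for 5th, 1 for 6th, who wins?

A: 19×3 + 9×3 + 14×5 = 154
B: 19×4 + 9×5 + 14×6 = 205
C: 19×5 + 9×6 + 14×3 = 191
D: 19×2 + 9×4 + 14×1 = 88
E: 19×6 + 9×2 + 14×4 = 188
F: 19×1 + 9×1 + 14×2 = 56

B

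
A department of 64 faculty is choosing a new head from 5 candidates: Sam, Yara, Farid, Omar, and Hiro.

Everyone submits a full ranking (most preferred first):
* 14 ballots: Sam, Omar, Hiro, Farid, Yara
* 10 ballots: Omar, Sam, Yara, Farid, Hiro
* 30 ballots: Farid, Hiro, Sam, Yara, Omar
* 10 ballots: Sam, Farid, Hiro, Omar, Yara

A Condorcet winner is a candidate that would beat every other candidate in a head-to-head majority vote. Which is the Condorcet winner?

Sam

Sam vs Yara: 64–0
Sam vs Farid: 34–30
Sam vs Omar: 54–10
Sam vs Hiro: 34–30
Sam beats every other candidate.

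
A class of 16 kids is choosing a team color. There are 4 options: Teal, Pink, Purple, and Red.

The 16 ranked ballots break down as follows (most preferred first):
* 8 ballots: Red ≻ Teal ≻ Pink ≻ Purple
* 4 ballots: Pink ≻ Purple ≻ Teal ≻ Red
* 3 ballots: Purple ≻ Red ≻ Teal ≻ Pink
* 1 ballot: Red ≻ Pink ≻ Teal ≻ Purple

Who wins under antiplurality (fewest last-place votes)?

Last-place votes: Teal 0, Pink 3, Purple 9, Red 4.

Teal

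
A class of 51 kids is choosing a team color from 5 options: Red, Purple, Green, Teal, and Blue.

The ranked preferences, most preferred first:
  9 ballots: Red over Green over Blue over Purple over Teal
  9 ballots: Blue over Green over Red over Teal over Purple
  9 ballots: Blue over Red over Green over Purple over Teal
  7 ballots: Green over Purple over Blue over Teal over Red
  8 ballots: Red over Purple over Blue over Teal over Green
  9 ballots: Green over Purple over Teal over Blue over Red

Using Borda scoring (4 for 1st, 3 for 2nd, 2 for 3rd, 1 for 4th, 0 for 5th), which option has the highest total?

Red: 9×4 + 9×2 + 9×3 + 7×0 + 8×4 + 9×0 = 113
Purple: 9×1 + 9×0 + 9×1 + 7×3 + 8×3 + 9×3 = 90
Green: 9×3 + 9×3 + 9×2 + 7×4 + 8×0 + 9×4 = 136
Teal: 9×0 + 9×1 + 9×0 + 7×1 + 8×1 + 9×2 = 42
Blue: 9×2 + 9×4 + 9×4 + 7×2 + 8×2 + 9×1 = 129

Green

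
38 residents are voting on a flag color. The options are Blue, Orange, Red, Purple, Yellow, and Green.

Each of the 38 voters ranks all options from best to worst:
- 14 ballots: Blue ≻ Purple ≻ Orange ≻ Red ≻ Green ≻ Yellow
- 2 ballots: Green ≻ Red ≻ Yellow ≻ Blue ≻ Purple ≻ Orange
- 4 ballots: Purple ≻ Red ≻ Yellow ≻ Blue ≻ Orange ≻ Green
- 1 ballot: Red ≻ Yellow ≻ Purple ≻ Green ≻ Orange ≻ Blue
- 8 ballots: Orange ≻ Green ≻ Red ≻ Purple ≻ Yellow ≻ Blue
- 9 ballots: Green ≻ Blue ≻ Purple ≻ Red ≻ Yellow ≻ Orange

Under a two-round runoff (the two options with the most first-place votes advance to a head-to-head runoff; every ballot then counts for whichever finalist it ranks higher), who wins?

Green

Round 1 first-place votes: Blue 14, Orange 8, Red 1, Purple 4, Yellow 0, Green 11. Blue and Green advance.
Runoff: Blue is ranked above Green on 18 ballots, Green above Blue on 20.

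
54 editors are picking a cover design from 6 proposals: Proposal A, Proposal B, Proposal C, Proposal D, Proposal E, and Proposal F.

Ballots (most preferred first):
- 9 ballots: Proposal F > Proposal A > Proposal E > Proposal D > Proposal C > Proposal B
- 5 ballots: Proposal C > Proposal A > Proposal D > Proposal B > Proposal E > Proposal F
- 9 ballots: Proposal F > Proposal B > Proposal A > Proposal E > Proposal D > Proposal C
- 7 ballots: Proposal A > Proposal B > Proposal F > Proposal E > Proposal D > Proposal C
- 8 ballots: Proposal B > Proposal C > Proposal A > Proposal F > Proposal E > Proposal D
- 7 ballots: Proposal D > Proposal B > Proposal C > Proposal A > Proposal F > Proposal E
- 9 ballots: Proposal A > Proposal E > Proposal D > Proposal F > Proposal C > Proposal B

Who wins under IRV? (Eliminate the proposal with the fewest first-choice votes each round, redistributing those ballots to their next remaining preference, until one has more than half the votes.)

Round 1: Proposal A 16, Proposal B 8, Proposal C 5, Proposal D 7, Proposal E 0, Proposal F 18. Proposal E eliminated.
Round 2: Proposal A 16, Proposal B 8, Proposal C 5, Proposal D 7, Proposal F 18. Proposal C eliminated.
Round 3: Proposal A 21, Proposal B 8, Proposal D 7, Proposal F 18. Proposal D eliminated.
Round 4: Proposal A 21, Proposal B 15, Proposal F 18. Proposal B eliminated.
Round 5: Proposal A 36, Proposal F 18. Proposal A has a majority (≥28).

Proposal A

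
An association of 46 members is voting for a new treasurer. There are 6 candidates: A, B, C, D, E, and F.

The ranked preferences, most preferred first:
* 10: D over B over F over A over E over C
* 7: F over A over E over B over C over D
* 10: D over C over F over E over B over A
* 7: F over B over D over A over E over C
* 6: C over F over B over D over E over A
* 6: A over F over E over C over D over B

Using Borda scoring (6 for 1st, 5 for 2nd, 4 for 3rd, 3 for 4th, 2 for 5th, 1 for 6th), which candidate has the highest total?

A: 10×3 + 7×5 + 10×1 + 7×3 + 6×1 + 6×6 = 138
B: 10×5 + 7×3 + 10×2 + 7×5 + 6×4 + 6×1 = 156
C: 10×1 + 7×2 + 10×5 + 7×1 + 6×6 + 6×3 = 135
D: 10×6 + 7×1 + 10×6 + 7×4 + 6×3 + 6×2 = 185
E: 10×2 + 7×4 + 10×3 + 7×2 + 6×2 + 6×4 = 128
F: 10×4 + 7×6 + 10×4 + 7×6 + 6×5 + 6×5 = 224

F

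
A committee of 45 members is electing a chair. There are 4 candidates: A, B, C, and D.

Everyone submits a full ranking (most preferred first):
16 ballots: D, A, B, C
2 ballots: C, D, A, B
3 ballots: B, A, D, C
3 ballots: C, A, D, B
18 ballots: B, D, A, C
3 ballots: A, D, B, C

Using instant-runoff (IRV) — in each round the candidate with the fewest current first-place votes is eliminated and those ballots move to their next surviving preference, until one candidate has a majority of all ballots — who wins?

D

Round 1: A 3, B 21, C 5, D 16. A eliminated.
Round 2: B 21, C 5, D 19. C eliminated.
Round 3: B 21, D 24. D has a majority (≥23).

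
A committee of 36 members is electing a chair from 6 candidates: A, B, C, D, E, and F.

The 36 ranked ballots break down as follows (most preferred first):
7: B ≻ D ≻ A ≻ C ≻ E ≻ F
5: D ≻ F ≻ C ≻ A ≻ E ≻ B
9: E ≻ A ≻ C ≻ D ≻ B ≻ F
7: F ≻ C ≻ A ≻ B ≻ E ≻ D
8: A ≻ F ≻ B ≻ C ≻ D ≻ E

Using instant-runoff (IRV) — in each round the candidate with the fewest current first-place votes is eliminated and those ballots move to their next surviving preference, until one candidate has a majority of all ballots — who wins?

Round 1: A 8, B 7, C 0, D 5, E 9, F 7. C eliminated.
Round 2: A 8, B 7, D 5, E 9, F 7. D eliminated.
Round 3: A 8, B 7, E 9, F 12. B eliminated.
Round 4: A 15, E 9, F 12. E eliminated.
Round 5: A 24, F 12. A has a majority (≥19).

A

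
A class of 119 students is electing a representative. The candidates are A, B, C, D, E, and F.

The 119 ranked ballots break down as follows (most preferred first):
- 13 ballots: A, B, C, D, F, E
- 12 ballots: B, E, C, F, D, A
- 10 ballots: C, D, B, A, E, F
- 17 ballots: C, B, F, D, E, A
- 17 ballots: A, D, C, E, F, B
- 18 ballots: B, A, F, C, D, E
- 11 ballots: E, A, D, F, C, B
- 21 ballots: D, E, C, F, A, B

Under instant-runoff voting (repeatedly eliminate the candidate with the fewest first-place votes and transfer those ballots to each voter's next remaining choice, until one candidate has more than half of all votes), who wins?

Round 1: A 30, B 30, C 27, D 21, E 11, F 0. F eliminated.
Round 2: A 30, B 30, C 27, D 21, E 11. E eliminated.
Round 3: A 41, B 30, C 27, D 21. D eliminated.
Round 4: A 41, B 30, C 48. B eliminated.
Round 5: A 59, C 60. C has a majority (≥60).

C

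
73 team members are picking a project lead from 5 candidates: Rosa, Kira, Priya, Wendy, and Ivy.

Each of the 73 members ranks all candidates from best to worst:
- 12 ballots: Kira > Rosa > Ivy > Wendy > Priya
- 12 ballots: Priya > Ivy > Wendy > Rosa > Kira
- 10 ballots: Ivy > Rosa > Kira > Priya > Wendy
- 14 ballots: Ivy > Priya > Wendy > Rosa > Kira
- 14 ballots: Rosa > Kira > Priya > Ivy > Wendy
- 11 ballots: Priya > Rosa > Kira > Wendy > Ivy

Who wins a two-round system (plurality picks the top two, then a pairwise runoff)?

Priya

Round 1 first-place votes: Rosa 14, Kira 12, Priya 23, Wendy 0, Ivy 24. Ivy and Priya advance.
Runoff: Ivy is ranked above Priya on 36 ballots, Priya above Ivy on 37.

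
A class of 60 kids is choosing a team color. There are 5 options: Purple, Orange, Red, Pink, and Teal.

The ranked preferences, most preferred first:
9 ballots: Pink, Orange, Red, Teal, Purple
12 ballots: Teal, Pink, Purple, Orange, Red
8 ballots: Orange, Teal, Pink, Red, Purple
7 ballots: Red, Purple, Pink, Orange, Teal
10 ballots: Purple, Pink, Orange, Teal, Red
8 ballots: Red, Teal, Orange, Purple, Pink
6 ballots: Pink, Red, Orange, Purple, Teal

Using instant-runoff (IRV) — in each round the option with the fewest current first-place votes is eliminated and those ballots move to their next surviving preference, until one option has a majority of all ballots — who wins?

Round 1: Purple 10, Orange 8, Red 15, Pink 15, Teal 12. Orange eliminated.
Round 2: Purple 10, Red 15, Pink 15, Teal 20. Purple eliminated.
Round 3: Red 15, Pink 25, Teal 20. Red eliminated.
Round 4: Pink 32, Teal 28. Pink has a majority (≥31).

Pink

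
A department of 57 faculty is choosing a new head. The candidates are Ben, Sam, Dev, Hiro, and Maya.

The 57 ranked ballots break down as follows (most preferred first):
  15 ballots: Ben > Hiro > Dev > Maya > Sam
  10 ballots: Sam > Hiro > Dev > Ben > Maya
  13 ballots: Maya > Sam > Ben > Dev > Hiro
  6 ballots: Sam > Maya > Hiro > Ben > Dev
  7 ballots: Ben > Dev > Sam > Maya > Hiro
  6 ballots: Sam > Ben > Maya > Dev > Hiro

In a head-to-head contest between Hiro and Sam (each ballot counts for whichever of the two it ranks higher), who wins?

Sam

Hiro is ranked above Sam on 15 ballots; Sam above Hiro on 42.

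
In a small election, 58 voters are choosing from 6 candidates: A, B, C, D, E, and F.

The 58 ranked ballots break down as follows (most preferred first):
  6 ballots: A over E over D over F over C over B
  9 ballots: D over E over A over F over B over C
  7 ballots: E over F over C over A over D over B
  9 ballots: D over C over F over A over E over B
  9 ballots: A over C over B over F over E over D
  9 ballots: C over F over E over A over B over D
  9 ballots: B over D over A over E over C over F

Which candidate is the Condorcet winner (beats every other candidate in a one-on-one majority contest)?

A

A vs B: 49–9
A vs C: 33–25
A vs D: 31–27
A vs E: 33–25
A vs F: 33–25
A beats every other candidate.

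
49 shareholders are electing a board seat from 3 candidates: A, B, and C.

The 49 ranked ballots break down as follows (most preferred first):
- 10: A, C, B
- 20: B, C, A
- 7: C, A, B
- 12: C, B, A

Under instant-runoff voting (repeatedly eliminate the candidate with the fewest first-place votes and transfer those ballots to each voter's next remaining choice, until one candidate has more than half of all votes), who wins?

C

Round 1: A 10, B 20, C 19. A eliminated.
Round 2: B 20, C 29. C has a majority (≥25).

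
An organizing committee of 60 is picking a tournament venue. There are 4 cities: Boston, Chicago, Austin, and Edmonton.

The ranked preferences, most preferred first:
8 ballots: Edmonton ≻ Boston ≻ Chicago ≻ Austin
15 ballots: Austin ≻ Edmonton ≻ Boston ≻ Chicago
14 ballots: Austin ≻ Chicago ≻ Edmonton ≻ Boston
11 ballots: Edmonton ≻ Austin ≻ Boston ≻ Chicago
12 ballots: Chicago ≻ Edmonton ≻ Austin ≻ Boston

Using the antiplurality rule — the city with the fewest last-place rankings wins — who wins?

Edmonton

Last-place votes: Boston 26, Chicago 26, Austin 8, Edmonton 0.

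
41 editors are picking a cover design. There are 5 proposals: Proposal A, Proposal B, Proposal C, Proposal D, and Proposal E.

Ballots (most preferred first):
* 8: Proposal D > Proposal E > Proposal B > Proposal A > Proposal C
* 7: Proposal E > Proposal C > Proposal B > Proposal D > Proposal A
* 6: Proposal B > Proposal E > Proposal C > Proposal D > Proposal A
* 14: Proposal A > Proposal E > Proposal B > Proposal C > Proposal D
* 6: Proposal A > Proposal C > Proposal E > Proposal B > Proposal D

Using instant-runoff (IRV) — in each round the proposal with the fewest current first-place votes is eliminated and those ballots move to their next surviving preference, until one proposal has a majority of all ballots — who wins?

Proposal E

Round 1: Proposal A 20, Proposal B 6, Proposal C 0, Proposal D 8, Proposal E 7. Proposal C eliminated.
Round 2: Proposal A 20, Proposal B 6, Proposal D 8, Proposal E 7. Proposal B eliminated.
Round 3: Proposal A 20, Proposal D 8, Proposal E 13. Proposal D eliminated.
Round 4: Proposal A 20, Proposal E 21. Proposal E has a majority (≥21).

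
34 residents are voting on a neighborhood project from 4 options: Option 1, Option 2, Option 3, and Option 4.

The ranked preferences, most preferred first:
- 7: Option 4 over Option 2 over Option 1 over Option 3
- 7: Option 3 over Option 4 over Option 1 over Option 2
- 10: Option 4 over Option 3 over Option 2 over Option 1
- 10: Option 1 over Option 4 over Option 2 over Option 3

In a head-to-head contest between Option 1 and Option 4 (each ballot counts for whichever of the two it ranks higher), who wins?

Option 1 is ranked above Option 4 on 10 ballots; Option 4 above Option 1 on 24.

Option 4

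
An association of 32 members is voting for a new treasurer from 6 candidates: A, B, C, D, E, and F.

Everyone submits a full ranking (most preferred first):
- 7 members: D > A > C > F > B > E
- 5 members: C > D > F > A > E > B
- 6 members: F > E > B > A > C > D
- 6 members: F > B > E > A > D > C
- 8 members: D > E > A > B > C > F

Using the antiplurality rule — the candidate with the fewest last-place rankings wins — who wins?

Last-place votes: A 0, B 5, C 6, D 6, E 7, F 8.

A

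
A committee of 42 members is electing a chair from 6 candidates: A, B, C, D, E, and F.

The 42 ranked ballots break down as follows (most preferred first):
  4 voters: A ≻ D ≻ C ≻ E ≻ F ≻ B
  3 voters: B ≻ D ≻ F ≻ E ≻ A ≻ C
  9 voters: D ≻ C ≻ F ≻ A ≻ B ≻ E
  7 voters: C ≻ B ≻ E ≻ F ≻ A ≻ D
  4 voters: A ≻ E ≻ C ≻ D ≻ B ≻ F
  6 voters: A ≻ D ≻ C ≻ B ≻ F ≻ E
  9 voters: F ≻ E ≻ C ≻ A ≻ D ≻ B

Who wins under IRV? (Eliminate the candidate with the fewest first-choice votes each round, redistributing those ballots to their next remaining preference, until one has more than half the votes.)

Round 1: A 14, B 3, C 7, D 9, E 0, F 9. E eliminated.
Round 2: A 14, B 3, C 7, D 9, F 9. B eliminated.
Round 3: A 14, C 7, D 12, F 9. C eliminated.
Round 4: A 14, D 12, F 16. D eliminated.
Round 5: A 14, F 28. F has a majority (≥22).

F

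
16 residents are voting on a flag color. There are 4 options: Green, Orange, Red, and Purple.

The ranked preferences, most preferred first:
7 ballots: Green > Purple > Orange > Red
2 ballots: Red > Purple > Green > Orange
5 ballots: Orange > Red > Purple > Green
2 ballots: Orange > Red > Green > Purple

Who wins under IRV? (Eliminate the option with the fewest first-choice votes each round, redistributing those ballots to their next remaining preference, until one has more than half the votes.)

Round 1: Green 7, Orange 7, Red 2, Purple 0. Purple eliminated.
Round 2: Green 7, Orange 7, Red 2. Red eliminated.
Round 3: Green 9, Orange 7. Green has a majority (≥9).

Green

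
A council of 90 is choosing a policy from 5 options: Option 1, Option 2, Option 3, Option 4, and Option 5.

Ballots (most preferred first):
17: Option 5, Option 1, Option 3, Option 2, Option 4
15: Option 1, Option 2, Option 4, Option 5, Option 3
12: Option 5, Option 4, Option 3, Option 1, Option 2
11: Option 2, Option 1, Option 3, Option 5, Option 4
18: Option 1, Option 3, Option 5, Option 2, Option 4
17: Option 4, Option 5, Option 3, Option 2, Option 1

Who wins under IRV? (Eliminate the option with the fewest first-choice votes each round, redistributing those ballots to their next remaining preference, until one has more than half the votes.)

Option 5

Round 1: Option 1 33, Option 2 11, Option 3 0, Option 4 17, Option 5 29. Option 3 eliminated.
Round 2: Option 1 33, Option 2 11, Option 4 17, Option 5 29. Option 2 eliminated.
Round 3: Option 1 44, Option 4 17, Option 5 29. Option 4 eliminated.
Round 4: Option 1 44, Option 5 46. Option 5 has a majority (≥46).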